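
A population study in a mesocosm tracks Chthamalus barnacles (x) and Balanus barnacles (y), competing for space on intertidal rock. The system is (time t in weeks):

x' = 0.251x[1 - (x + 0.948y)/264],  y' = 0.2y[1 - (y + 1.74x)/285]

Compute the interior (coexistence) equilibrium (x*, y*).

x* ≈ 9.51, y* ≈ 268

Setting both brackets to zero gives the nullclines x + 0.948y = 264 and 1.74x + y = 285.
Substituting y = 285 - 1.74x into the first: x(1 - 0.948·1.74) = 264 - 0.948·285.
So x* = -6.18/-0.65 = 9.51, and then y* = 285 - 1.74·9.51 = 268.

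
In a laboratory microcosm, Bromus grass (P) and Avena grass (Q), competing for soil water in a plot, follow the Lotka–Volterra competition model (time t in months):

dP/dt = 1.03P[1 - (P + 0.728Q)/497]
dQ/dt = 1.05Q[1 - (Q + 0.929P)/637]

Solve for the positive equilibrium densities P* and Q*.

P* ≈ 103, Q* ≈ 542

Setting both brackets to zero gives the nullclines P + 0.728Q = 497 and 0.929P + Q = 637.
Substituting Q = 637 - 0.929P into the first: P(1 - 0.728·0.929) = 497 - 0.728·637.
So P* = 33.3/0.324 = 103, and then Q* = 637 - 0.929·103 = 542.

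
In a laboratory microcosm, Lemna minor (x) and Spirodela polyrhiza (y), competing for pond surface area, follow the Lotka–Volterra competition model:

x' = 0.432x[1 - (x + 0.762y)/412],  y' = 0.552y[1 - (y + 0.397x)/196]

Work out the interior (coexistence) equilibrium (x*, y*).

Setting both brackets to zero gives the nullclines x + 0.762y = 412 and 0.397x + y = 196.
Substituting y = 196 - 0.397x into the first: x(1 - 0.762·0.397) = 412 - 0.762·196.
So x* = 263/0.697 = 377, and then y* = 196 - 0.397·377 = 46.5.

x* ≈ 377, y* ≈ 46.5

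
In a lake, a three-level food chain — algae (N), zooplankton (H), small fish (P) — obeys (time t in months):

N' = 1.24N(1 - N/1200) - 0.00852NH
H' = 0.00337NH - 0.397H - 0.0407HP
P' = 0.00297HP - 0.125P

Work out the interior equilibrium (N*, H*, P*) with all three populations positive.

From dP/dt = 0: 0.00297H* = 0.125, so H* = 42.1.
From dN/dt = 0: 1.24(1 - N*/1200) = 0.00852·42.1, giving N* = 1200·(1 - 0.289) = 853.
From dH/dt = 0: 0.00337·853 - 0.397 = 0.0407P*, so P* = 2.48/0.0407 = 60.9.

N* ≈ 853, H* ≈ 42.1, P* ≈ 60.9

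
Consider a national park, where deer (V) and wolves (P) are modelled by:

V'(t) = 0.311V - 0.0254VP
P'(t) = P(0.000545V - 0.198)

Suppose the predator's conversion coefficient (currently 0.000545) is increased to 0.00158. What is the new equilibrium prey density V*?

At the interior fixed point, setting dP/dt = 0 with P > 0 fixes V* = (predator death rate)/(VP coefficient) — independent of the other coefficients.
With the change, V* = 0.198/0.00158 = 125; it falls from 363.

V* ≈ 125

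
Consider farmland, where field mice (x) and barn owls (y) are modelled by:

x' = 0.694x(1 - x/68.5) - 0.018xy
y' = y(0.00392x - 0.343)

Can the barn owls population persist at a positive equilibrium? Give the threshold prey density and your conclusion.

Threshold x = 87.5; K < 87.5, so no, the predator goes extinct.

The predator equation gives dy/dt > 0 only when x > 0.343/0.00392 = 87.5.
Without the predator, x → K = 68.5. Since 68.5 < 87.5, the predator cannot invade.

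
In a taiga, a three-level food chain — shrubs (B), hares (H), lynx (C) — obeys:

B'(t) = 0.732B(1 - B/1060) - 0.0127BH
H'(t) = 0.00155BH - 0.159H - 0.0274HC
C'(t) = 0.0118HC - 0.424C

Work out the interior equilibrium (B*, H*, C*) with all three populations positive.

B* ≈ 399, H* ≈ 35.9, C* ≈ 16.8

From dC/dt = 0: 0.0118H* = 0.424, so H* = 35.9.
From dB/dt = 0: 0.732(1 - B*/1060) = 0.0127·35.9, giving B* = 1060·(1 - 0.623) = 399.
From dH/dt = 0: 0.00155·399 - 0.159 = 0.0274C*, so C* = 0.46/0.0274 = 16.8.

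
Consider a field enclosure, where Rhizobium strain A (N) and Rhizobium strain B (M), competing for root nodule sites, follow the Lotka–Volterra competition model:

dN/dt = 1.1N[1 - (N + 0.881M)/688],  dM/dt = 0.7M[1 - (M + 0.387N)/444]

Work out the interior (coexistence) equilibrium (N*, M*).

N* ≈ 450, M* ≈ 270

Setting both brackets to zero gives the nullclines N + 0.881M = 688 and 0.387N + M = 444.
Substituting M = 444 - 0.387N into the first: N(1 - 0.881·0.387) = 688 - 0.881·444.
So N* = 297/0.659 = 450, and then M* = 444 - 0.387·450 = 270.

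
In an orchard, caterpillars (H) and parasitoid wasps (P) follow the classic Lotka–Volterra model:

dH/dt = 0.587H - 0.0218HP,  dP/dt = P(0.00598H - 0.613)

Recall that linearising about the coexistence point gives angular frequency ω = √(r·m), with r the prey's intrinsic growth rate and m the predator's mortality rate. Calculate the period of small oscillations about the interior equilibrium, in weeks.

T ≈ 10.5 weeks

Here r = 0.587 and m = 0.613, so r·m = 0.36.
ω = √0.36 = 0.6 per week, hence T = 2π/ω ≈ 10.5 weeks.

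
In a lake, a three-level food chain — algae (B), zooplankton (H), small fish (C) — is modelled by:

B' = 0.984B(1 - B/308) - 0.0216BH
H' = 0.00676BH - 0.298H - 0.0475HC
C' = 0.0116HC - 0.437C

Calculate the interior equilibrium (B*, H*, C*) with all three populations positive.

From dC/dt = 0: 0.0116H* = 0.437, so H* = 37.7.
From dB/dt = 0: 0.984(1 - B*/308) = 0.0216·37.7, giving B* = 308·(1 - 0.827) = 53.3.
From dH/dt = 0: 0.00676·53.3 - 0.298 = 0.0475C*, so C* = 0.0623/0.0475 = 1.31.

B* ≈ 53.3, H* ≈ 37.7, C* ≈ 1.31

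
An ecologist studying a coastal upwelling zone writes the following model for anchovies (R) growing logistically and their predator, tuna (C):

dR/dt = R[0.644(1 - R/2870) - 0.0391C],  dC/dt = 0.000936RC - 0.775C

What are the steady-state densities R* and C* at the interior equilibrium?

From dC/dt = 0 with C > 0: 0.000936R* = 0.775, so R* = 828.
Substitute into dR/dt = 0: 0.644(1 - 828/2870) = 0.0391C*.
The bracket is 0.712, giving C* = 0.458/0.0391 = 11.7.

R* ≈ 828, C* ≈ 11.7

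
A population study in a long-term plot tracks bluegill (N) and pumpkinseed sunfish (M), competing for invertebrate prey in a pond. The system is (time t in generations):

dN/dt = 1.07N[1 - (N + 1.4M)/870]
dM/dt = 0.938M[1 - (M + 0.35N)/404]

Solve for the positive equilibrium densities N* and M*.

Setting both brackets to zero gives the nullclines N + 1.4M = 870 and 0.35N + M = 404.
Substituting M = 404 - 0.35N into the first: N(1 - 1.4·0.35) = 870 - 1.4·404.
So N* = 304/0.51 = 597, and then M* = 404 - 0.35·597 = 195.

N* ≈ 597, M* ≈ 195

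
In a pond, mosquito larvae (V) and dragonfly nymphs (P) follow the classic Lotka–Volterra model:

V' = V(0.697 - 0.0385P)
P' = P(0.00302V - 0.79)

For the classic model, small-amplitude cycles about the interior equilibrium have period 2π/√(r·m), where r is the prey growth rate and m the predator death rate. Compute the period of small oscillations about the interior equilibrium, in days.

T ≈ 8.47 days

Here r = 0.697 and m = 0.79, so r·m = 0.551.
ω = √0.551 = 0.742 per day, hence T = 2π/ω ≈ 8.47 days.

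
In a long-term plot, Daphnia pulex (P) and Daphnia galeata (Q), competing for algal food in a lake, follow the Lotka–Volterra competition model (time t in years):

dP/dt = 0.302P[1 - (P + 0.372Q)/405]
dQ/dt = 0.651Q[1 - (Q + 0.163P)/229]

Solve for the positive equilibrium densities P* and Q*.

P* ≈ 340, Q* ≈ 174

Setting both brackets to zero gives the nullclines P + 0.372Q = 405 and 0.163P + Q = 229.
Substituting Q = 229 - 0.163P into the first: P(1 - 0.372·0.163) = 405 - 0.372·229.
So P* = 320/0.939 = 340, and then Q* = 229 - 0.163·340 = 174.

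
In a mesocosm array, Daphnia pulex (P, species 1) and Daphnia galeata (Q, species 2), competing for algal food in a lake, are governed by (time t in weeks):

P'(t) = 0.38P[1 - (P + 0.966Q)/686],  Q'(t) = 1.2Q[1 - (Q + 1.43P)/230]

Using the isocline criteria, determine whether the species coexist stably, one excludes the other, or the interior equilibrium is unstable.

Compare the nullcline intercepts: K1/α12 = 686/0.966 = 710 > K2 = 230; K2/α21 = 230/1.43 = 161 < K1 = 686.
Since the inequalities point opposite ways, species 1 can invade but species 2 cannot.

species 1 excludes species 2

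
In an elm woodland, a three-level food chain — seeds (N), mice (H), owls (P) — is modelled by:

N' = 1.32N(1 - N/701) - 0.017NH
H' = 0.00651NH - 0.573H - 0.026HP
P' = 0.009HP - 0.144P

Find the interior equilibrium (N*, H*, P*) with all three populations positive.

N* ≈ 557, H* ≈ 16, P* ≈ 117

From dP/dt = 0: 0.009H* = 0.144, so H* = 16.
From dN/dt = 0: 1.32(1 - N*/701) = 0.017·16, giving N* = 701·(1 - 0.206) = 557.
From dH/dt = 0: 0.00651·557 - 0.573 = 0.026P*, so P* = 3.05/0.026 = 117.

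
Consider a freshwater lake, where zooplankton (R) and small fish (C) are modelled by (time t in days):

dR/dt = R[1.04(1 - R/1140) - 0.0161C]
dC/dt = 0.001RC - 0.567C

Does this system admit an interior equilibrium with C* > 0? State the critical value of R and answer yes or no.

The predator equation gives dC/dt > 0 only when R > 0.567/0.001 = 567.
Without the predator, R → K = 1140. Since 1140 > 567, the predator can invade and persist.

Threshold R = 567; K > 567, so yes, the predator persists.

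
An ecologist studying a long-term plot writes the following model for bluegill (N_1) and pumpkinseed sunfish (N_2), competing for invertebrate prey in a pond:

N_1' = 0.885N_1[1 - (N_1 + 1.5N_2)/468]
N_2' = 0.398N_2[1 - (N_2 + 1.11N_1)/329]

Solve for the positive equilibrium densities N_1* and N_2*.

N_1* ≈ 38.3, N_2* ≈ 286

Setting both brackets to zero gives the nullclines N_1 + 1.5N_2 = 468 and 1.11N_1 + N_2 = 329.
Substituting N_2 = 329 - 1.11N_1 into the first: N_1(1 - 1.5·1.11) = 468 - 1.5·329.
So N_1* = -25.5/-0.665 = 38.3, and then N_2* = 329 - 1.11·38.3 = 286.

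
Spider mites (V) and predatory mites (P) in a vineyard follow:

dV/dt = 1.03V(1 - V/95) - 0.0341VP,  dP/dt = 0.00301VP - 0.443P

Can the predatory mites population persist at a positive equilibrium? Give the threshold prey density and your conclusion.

The predator equation gives dP/dt > 0 only when V > 0.443/0.00301 = 147.
Without the predator, V → K = 95. Since 95 < 147, the predator cannot invade.

Threshold V = 147; K < 147, so no, the predator goes extinct.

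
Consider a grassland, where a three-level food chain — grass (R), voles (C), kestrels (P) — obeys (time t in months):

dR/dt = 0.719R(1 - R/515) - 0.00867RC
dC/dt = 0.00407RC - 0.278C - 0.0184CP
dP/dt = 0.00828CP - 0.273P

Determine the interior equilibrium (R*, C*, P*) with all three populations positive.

From dP/dt = 0: 0.00828C* = 0.273, so C* = 33.
From dR/dt = 0: 0.719(1 - R*/515) = 0.00867·33, giving R* = 515·(1 - 0.398) = 310.
From dC/dt = 0: 0.00407·310 - 0.278 = 0.0184P*, so P* = 0.985/0.0184 = 53.5.

R* ≈ 310, C* ≈ 33, P* ≈ 53.5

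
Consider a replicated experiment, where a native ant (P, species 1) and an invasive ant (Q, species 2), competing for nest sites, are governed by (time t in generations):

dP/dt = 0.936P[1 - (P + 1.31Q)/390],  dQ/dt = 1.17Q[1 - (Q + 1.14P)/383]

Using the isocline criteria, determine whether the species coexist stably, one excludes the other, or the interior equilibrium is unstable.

Compare the nullcline intercepts: K1/α12 = 390/1.31 = 298 < K2 = 383; K2/α21 = 383/1.14 = 336 < K1 = 390.
Since both are reversed, neither can invade when rare; the interior point is a saddle.

unstable coexistence (outcome depends on initial conditions)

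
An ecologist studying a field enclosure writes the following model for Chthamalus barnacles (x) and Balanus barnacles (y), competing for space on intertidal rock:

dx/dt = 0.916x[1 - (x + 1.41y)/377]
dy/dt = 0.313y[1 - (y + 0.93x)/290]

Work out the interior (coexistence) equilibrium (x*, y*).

Setting both brackets to zero gives the nullclines x + 1.41y = 377 and 0.93x + y = 290.
Substituting y = 290 - 0.93x into the first: x(1 - 1.41·0.93) = 377 - 1.41·290.
So x* = -31.9/-0.311 = 102, and then y* = 290 - 0.93·102 = 195.

x* ≈ 102, y* ≈ 195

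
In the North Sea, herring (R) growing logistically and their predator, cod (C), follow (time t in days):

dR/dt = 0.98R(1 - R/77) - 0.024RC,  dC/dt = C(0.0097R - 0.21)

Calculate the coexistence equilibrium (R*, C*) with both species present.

R* ≈ 21.6, C* ≈ 29.4

From dC/dt = 0 with C > 0: 0.0097R* = 0.21, so R* = 21.6.
Substitute into dR/dt = 0: 0.98(1 - 21.6/77) = 0.024C*.
The bracket is 0.719, giving C* = 0.704/0.024 = 29.4.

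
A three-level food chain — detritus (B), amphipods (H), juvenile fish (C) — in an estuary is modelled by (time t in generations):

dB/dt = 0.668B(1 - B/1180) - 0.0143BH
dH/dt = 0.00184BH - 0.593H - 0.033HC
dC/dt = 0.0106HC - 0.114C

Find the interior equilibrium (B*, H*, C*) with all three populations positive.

From dC/dt = 0: 0.0106H* = 0.114, so H* = 10.8.
From dB/dt = 0: 0.668(1 - B*/1180) = 0.0143·10.8, giving B* = 1180·(1 - 0.23) = 908.
From dH/dt = 0: 0.00184·908 - 0.593 = 0.033C*, so C* = 1.08/0.033 = 32.7.

B* ≈ 908, H* ≈ 10.8, C* ≈ 32.7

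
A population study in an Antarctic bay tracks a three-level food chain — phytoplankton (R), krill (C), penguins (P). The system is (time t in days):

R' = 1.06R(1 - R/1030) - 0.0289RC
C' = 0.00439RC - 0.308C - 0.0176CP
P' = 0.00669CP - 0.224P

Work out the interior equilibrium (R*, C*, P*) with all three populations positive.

From dP/dt = 0: 0.00669C* = 0.224, so C* = 33.5.
From dR/dt = 0: 1.06(1 - R*/1030) = 0.0289·33.5, giving R* = 1030·(1 - 0.913) = 89.7.
From dC/dt = 0: 0.00439·89.7 - 0.308 = 0.0176P*, so P* = 0.0859/0.0176 = 4.88.

R* ≈ 89.7, C* ≈ 33.5, P* ≈ 4.88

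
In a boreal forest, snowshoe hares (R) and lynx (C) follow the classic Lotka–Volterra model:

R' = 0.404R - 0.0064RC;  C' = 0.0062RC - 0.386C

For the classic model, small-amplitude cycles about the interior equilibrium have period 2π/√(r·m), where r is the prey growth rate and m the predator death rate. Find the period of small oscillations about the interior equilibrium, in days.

Here r = 0.404 and m = 0.386, so r·m = 0.156.
ω = √0.156 = 0.395 per day, hence T = 2π/ω ≈ 15.9 days.

T ≈ 15.9 days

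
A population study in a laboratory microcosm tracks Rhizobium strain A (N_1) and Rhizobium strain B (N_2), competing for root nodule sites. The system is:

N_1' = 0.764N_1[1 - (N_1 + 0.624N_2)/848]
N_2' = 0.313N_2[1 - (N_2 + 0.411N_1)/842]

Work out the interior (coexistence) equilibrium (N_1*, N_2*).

Setting both brackets to zero gives the nullclines N_1 + 0.624N_2 = 848 and 0.411N_1 + N_2 = 842.
Substituting N_2 = 842 - 0.411N_1 into the first: N_1(1 - 0.624·0.411) = 848 - 0.624·842.
So N_1* = 323/0.744 = 434, and then N_2* = 842 - 0.411·434 = 664.

N_1* ≈ 434, N_2* ≈ 664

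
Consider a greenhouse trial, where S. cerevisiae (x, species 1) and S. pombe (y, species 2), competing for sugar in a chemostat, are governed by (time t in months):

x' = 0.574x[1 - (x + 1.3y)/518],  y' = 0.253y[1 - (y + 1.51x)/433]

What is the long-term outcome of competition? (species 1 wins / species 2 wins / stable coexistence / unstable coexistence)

Compare the nullcline intercepts: K1/α12 = 518/1.3 = 398 < K2 = 433; K2/α21 = 433/1.51 = 287 < K1 = 518.
Since both are reversed, neither can invade when rare; the interior point is a saddle.

unstable coexistence (outcome depends on initial conditions)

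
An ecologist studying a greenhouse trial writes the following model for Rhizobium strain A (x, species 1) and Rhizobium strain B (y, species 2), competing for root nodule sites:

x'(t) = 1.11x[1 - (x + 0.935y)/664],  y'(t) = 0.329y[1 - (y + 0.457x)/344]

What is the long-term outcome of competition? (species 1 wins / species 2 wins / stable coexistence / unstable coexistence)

Compare the nullcline intercepts: K1/α12 = 664/0.935 = 710 > K2 = 344; K2/α21 = 344/0.457 = 753 > K1 = 664.
Since both inequalities hold, each species can invade when rare, so the interior equilibrium is stable.

stable coexistence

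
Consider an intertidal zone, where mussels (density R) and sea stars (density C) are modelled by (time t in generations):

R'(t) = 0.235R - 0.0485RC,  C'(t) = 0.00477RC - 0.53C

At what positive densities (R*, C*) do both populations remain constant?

Set dC/dt = 0 with C > 0: 0.00477R - 0.53 = 0, so R* = 0.53/0.00477 = 111.
Set dR/dt = 0 with R > 0: 0.235 - 0.0485C = 0, so C* = 0.235/0.0485 = 4.85.

R* ≈ 111, C* ≈ 4.85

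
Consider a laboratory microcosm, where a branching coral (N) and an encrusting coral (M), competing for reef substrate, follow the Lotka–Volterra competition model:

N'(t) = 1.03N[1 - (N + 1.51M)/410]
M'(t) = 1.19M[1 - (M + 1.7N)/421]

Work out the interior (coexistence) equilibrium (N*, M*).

Setting both brackets to zero gives the nullclines N + 1.51M = 410 and 1.7N + M = 421.
Substituting M = 421 - 1.7N into the first: N(1 - 1.51·1.7) = 410 - 1.51·421.
So N* = -226/-1.57 = 144, and then M* = 421 - 1.7·144 = 176.

N* ≈ 144, M* ≈ 176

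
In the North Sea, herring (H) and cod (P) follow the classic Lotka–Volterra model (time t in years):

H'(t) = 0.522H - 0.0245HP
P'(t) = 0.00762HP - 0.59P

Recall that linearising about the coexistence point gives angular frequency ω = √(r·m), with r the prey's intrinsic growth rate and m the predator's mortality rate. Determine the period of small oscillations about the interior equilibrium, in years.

Here r = 0.522 and m = 0.59, so r·m = 0.308.
ω = √0.308 = 0.555 per year, hence T = 2π/ω ≈ 11.3 years.

T ≈ 11.3 years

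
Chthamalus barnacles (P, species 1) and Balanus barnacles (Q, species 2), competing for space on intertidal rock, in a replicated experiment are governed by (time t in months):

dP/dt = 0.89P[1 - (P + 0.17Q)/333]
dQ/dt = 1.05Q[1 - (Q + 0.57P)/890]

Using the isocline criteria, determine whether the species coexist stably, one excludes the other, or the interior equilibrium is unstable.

stable coexistence

Compare the nullcline intercepts: K1/α12 = 333/0.17 = 1960 > K2 = 890; K2/α21 = 890/0.57 = 1560 > K1 = 333.
Since both inequalities hold, each species can invade when rare, so the interior equilibrium is stable.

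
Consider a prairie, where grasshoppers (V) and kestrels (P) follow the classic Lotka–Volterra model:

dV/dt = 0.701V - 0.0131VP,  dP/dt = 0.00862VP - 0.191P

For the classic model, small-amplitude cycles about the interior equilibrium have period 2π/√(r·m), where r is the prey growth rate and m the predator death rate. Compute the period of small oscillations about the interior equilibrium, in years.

Here r = 0.701 and m = 0.191, so r·m = 0.134.
ω = √0.134 = 0.366 per year, hence T = 2π/ω ≈ 17.2 years.

T ≈ 17.2 years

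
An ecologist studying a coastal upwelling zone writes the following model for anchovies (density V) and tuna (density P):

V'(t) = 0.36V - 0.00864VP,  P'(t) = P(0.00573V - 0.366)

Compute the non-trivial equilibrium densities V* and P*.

V* ≈ 63.9, P* ≈ 41.7

Set dP/dt = 0 with P > 0: 0.00573V - 0.366 = 0, so V* = 0.366/0.00573 = 63.9.
Set dV/dt = 0 with V > 0: 0.36 - 0.00864P = 0, so P* = 0.36/0.00864 = 41.7.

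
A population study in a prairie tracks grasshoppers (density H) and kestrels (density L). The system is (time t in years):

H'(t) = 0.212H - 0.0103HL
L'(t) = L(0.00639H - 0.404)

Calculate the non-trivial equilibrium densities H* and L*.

Set dL/dt = 0 with L > 0: 0.00639H - 0.404 = 0, so H* = 0.404/0.00639 = 63.2.
Set dH/dt = 0 with H > 0: 0.212 - 0.0103L = 0, so L* = 0.212/0.0103 = 20.6.

H* ≈ 63.2, L* ≈ 20.6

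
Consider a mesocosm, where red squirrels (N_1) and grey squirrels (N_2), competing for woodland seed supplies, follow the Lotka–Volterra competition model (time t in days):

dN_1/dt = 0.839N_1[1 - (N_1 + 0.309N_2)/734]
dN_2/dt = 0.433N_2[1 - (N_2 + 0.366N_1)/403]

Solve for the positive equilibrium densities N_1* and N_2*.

N_1* ≈ 687, N_2* ≈ 151

Setting both brackets to zero gives the nullclines N_1 + 0.309N_2 = 734 and 0.366N_1 + N_2 = 403.
Substituting N_2 = 403 - 0.366N_1 into the first: N_1(1 - 0.309·0.366) = 734 - 0.309·403.
So N_1* = 609/0.887 = 687, and then N_2* = 403 - 0.366·687 = 151.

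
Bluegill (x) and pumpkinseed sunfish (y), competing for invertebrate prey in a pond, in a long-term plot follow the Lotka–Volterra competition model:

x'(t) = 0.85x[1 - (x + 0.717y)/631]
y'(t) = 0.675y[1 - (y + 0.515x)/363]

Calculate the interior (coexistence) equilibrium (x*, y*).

Setting both brackets to zero gives the nullclines x + 0.717y = 631 and 0.515x + y = 363.
Substituting y = 363 - 0.515x into the first: x(1 - 0.717·0.515) = 631 - 0.717·363.
So x* = 371/0.631 = 588, and then y* = 363 - 0.515·588 = 60.3.

x* ≈ 588, y* ≈ 60.3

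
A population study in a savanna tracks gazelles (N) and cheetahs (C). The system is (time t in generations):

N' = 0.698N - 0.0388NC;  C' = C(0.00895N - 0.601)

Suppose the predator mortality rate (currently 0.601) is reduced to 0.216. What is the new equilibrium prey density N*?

N* ≈ 24.1

At the interior fixed point, setting dC/dt = 0 with C > 0 fixes N* = (predator death rate)/(NC coefficient) — independent of the other coefficients.
With the change, N* = 0.216/0.00895 = 24.1; it falls from 67.2.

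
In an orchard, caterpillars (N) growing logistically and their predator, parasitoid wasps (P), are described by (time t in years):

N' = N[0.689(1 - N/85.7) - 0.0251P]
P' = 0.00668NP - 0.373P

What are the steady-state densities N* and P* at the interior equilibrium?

From dP/dt = 0 with P > 0: 0.00668N* = 0.373, so N* = 55.8.
Substitute into dN/dt = 0: 0.689(1 - 55.8/85.7) = 0.0251P*.
The bracket is 0.348, giving P* = 0.24/0.0251 = 9.56.

N* ≈ 55.8, P* ≈ 9.56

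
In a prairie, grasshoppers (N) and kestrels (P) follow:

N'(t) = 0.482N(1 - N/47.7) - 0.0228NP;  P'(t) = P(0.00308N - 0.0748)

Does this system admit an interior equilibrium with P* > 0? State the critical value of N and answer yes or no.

Threshold N = 24.3; K > 24.3, so yes, the predator persists.

The predator equation gives dP/dt > 0 only when N > 0.0748/0.00308 = 24.3.
Without the predator, N → K = 47.7. Since 47.7 > 24.3, the predator can invade and persist.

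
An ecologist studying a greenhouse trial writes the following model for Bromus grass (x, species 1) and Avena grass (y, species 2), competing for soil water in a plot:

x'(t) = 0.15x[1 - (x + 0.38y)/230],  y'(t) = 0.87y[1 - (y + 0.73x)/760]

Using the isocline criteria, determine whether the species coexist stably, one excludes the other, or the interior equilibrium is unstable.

Compare the nullcline intercepts: K1/α12 = 230/0.38 = 605 < K2 = 760; K2/α21 = 760/0.73 = 1040 > K1 = 230.
Since the inequalities point opposite ways, species 2 can invade but species 1 cannot.

species 2 excludes species 1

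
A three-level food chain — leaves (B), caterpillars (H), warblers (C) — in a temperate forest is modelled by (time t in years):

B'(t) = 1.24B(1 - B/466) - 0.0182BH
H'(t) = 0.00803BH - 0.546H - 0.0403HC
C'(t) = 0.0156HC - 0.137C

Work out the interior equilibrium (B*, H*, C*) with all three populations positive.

From dC/dt = 0: 0.0156H* = 0.137, so H* = 8.78.
From dB/dt = 0: 1.24(1 - B*/466) = 0.0182·8.78, giving B* = 466·(1 - 0.129) = 406.
From dH/dt = 0: 0.00803·406 - 0.546 = 0.0403C*, so C* = 2.71/0.0403 = 67.3.

B* ≈ 406, H* ≈ 8.78, C* ≈ 67.3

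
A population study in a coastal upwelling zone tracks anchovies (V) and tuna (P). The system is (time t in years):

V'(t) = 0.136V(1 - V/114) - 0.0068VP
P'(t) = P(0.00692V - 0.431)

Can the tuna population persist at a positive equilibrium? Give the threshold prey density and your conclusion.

Threshold V = 62.3; K > 62.3, so yes, the predator persists.

The predator equation gives dP/dt > 0 only when V > 0.431/0.00692 = 62.3.
Without the predator, V → K = 114. Since 114 > 62.3, the predator can invade and persist.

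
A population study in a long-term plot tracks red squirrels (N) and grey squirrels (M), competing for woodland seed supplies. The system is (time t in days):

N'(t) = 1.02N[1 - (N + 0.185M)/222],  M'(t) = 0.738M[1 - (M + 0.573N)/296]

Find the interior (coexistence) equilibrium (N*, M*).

N* ≈ 187, M* ≈ 189

Setting both brackets to zero gives the nullclines N + 0.185M = 222 and 0.573N + M = 296.
Substituting M = 296 - 0.573N into the first: N(1 - 0.185·0.573) = 222 - 0.185·296.
So N* = 167/0.894 = 187, and then M* = 296 - 0.573·187 = 189.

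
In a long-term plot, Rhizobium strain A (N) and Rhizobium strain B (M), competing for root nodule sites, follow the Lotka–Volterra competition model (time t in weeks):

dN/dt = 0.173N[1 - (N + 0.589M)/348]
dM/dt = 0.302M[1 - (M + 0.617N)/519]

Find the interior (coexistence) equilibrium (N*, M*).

N* ≈ 66.5, M* ≈ 478

Setting both brackets to zero gives the nullclines N + 0.589M = 348 and 0.617N + M = 519.
Substituting M = 519 - 0.617N into the first: N(1 - 0.589·0.617) = 348 - 0.589·519.
So N* = 42.3/0.637 = 66.5, and then M* = 519 - 0.617·66.5 = 478.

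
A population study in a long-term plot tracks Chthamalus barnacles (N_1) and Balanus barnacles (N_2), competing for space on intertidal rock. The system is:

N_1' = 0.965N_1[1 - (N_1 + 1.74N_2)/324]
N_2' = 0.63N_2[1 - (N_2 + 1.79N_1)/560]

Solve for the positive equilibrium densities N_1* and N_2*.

Setting both brackets to zero gives the nullclines N_1 + 1.74N_2 = 324 and 1.79N_1 + N_2 = 560.
Substituting N_2 = 560 - 1.79N_1 into the first: N_1(1 - 1.74·1.79) = 324 - 1.74·560.
So N_1* = -650/-2.11 = 308, and then N_2* = 560 - 1.79·308 = 9.44.

N_1* ≈ 308, N_2* ≈ 9.44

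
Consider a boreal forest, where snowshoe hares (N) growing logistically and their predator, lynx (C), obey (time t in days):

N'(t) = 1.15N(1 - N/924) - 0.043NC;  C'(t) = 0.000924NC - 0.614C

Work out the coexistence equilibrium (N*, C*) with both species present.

From dC/dt = 0 with C > 0: 0.000924N* = 0.614, so N* = 665.
Substitute into dN/dt = 0: 1.15(1 - 665/924) = 0.043C*.
The bracket is 0.281, giving C* = 0.323/0.043 = 7.51.

N* ≈ 665, C* ≈ 7.51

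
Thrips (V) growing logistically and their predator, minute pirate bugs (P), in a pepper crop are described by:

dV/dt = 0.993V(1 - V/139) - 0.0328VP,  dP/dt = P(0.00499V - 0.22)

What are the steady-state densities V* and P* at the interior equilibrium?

From dP/dt = 0 with P > 0: 0.00499V* = 0.22, so V* = 44.1.
Substitute into dV/dt = 0: 0.993(1 - 44.1/139) = 0.0328P*.
The bracket is 0.683, giving P* = 0.678/0.0328 = 20.7.

V* ≈ 44.1, P* ≈ 20.7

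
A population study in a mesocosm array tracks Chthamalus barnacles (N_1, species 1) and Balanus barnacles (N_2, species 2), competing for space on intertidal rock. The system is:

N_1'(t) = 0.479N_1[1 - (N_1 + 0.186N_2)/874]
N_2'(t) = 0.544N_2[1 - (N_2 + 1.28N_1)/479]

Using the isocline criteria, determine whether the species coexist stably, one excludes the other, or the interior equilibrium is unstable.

species 1 excludes species 2

Compare the nullcline intercepts: K1/α12 = 874/0.186 = 4700 > K2 = 479; K2/α21 = 479/1.28 = 374 < K1 = 874.
Since the inequalities point opposite ways, species 1 can invade but species 2 cannot.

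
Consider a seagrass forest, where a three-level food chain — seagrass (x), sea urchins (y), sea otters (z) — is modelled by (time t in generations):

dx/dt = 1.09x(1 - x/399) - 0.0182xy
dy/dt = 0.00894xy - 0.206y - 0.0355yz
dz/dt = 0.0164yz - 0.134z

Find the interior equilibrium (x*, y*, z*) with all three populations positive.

x* ≈ 345, y* ≈ 8.17, z* ≈ 81

From dz/dt = 0: 0.0164y* = 0.134, so y* = 8.17.
From dx/dt = 0: 1.09(1 - x*/399) = 0.0182·8.17, giving x* = 399·(1 - 0.136) = 345.
From dy/dt = 0: 0.00894·345 - 0.206 = 0.0355z*, so z* = 2.87/0.0355 = 81.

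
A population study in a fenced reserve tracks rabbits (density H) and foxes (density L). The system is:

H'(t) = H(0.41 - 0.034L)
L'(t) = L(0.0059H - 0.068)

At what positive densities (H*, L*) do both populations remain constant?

Set dL/dt = 0 with L > 0: 0.0059H - 0.068 = 0, so H* = 0.068/0.0059 = 11.5.
Set dH/dt = 0 with H > 0: 0.41 - 0.034L = 0, so L* = 0.41/0.034 = 12.1.

H* ≈ 11.5, L* ≈ 12.1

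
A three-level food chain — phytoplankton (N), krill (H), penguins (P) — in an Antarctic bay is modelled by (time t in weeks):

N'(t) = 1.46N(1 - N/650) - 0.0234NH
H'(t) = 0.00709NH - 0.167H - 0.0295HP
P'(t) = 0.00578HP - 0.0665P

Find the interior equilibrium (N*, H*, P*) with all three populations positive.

From dP/dt = 0: 0.00578H* = 0.0665, so H* = 11.5.
From dN/dt = 0: 1.46(1 - N*/650) = 0.0234·11.5, giving N* = 650·(1 - 0.184) = 530.
From dH/dt = 0: 0.00709·530 - 0.167 = 0.0295P*, so P* = 3.59/0.0295 = 122.

N* ≈ 530, H* ≈ 11.5, P* ≈ 122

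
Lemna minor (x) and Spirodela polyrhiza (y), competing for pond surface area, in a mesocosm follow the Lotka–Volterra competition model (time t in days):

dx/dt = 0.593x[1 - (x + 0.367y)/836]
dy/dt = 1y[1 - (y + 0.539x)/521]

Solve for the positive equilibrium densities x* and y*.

Setting both brackets to zero gives the nullclines x + 0.367y = 836 and 0.539x + y = 521.
Substituting y = 521 - 0.539x into the first: x(1 - 0.367·0.539) = 836 - 0.367·521.
So x* = 645/0.802 = 804, and then y* = 521 - 0.539·804 = 87.8.

x* ≈ 804, y* ≈ 87.8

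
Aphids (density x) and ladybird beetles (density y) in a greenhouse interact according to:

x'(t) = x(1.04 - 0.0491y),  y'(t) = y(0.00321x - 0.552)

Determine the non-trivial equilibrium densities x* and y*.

x* ≈ 172, y* ≈ 21.2

Set dy/dt = 0 with y > 0: 0.00321x - 0.552 = 0, so x* = 0.552/0.00321 = 172.
Set dx/dt = 0 with x > 0: 1.04 - 0.0491y = 0, so y* = 1.04/0.0491 = 21.2.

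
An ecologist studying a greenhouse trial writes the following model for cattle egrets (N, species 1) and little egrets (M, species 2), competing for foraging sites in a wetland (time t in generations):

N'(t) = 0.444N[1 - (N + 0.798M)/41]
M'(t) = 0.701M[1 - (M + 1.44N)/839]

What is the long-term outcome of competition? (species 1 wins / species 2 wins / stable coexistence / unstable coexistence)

Compare the nullcline intercepts: K1/α12 = 41/0.798 = 51.4 < K2 = 839; K2/α21 = 839/1.44 = 583 > K1 = 41.
Since the inequalities point opposite ways, species 2 can invade but species 1 cannot.

species 2 excludes species 1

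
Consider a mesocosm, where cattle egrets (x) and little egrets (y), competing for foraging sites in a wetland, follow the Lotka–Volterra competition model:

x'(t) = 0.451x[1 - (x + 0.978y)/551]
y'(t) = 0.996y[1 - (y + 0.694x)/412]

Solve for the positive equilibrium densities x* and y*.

x* ≈ 461, y* ≈ 92.2

Setting both brackets to zero gives the nullclines x + 0.978y = 551 and 0.694x + y = 412.
Substituting y = 412 - 0.694x into the first: x(1 - 0.978·0.694) = 551 - 0.978·412.
So x* = 148/0.321 = 461, and then y* = 412 - 0.694·461 = 92.2.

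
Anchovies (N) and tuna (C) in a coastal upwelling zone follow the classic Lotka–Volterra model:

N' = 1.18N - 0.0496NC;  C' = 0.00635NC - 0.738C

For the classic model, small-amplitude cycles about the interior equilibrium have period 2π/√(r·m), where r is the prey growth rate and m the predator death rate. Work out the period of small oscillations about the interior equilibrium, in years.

T ≈ 6.73 years

Here r = 1.18 and m = 0.738, so r·m = 0.871.
ω = √0.871 = 0.933 per year, hence T = 2π/ω ≈ 6.73 years.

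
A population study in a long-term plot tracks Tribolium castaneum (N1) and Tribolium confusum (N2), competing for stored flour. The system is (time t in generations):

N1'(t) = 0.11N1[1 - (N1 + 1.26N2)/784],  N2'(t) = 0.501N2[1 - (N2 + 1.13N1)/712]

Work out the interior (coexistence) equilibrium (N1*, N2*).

Setting both brackets to zero gives the nullclines N1 + 1.26N2 = 784 and 1.13N1 + N2 = 712.
Substituting N2 = 712 - 1.13N1 into the first: N1(1 - 1.26·1.13) = 784 - 1.26·712.
So N1* = -113/-0.424 = 267, and then N2* = 712 - 1.13·267 = 410.

N1* ≈ 267, N2* ≈ 410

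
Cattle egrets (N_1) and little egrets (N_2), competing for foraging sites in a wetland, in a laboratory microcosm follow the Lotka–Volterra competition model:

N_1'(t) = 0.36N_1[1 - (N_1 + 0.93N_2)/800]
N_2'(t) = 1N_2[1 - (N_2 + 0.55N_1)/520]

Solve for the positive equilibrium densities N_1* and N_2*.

Setting both brackets to zero gives the nullclines N_1 + 0.93N_2 = 800 and 0.55N_1 + N_2 = 520.
Substituting N_2 = 520 - 0.55N_1 into the first: N_1(1 - 0.93·0.55) = 800 - 0.93·520.
So N_1* = 316/0.488 = 648, and then N_2* = 520 - 0.55·648 = 164.

N_1* ≈ 648, N_2* ≈ 164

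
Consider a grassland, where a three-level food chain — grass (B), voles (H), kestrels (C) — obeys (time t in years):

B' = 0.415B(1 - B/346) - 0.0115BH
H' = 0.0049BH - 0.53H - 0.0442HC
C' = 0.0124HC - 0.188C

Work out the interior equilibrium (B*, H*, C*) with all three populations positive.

B* ≈ 201, H* ≈ 15.2, C* ≈ 10.3

From dC/dt = 0: 0.0124H* = 0.188, so H* = 15.2.
From dB/dt = 0: 0.415(1 - B*/346) = 0.0115·15.2, giving B* = 346·(1 - 0.42) = 201.
From dH/dt = 0: 0.0049·201 - 0.53 = 0.0442C*, so C* = 0.453/0.0442 = 10.3.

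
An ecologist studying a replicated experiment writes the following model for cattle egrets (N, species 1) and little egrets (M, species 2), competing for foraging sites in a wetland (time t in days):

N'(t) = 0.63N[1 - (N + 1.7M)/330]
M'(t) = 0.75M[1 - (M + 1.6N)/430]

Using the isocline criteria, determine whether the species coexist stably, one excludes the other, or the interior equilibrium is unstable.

Compare the nullcline intercepts: K1/α12 = 330/1.7 = 194 < K2 = 430; K2/α21 = 430/1.6 = 269 < K1 = 330.
Since both are reversed, neither can invade when rare; the interior point is a saddle.

unstable coexistence (outcome depends on initial conditions)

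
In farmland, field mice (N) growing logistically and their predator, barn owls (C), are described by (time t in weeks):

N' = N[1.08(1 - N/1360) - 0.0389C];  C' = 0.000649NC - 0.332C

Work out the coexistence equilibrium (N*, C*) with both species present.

From dC/dt = 0 with C > 0: 0.000649N* = 0.332, so N* = 512.
Substitute into dN/dt = 0: 1.08(1 - 512/1360) = 0.0389C*.
The bracket is 0.624, giving C* = 0.674/0.0389 = 17.3.

N* ≈ 512, C* ≈ 17.3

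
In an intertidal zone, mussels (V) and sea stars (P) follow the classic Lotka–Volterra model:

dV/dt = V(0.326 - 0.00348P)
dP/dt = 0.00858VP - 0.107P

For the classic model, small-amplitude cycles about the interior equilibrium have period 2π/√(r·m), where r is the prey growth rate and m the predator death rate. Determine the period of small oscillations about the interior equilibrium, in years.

T ≈ 33.6 years

Here r = 0.326 and m = 0.107, so r·m = 0.0349.
ω = √0.0349 = 0.187 per year, hence T = 2π/ω ≈ 33.6 years.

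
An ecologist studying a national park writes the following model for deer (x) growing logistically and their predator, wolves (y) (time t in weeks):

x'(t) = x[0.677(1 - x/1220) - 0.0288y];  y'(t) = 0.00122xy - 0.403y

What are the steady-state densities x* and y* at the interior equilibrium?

From dy/dt = 0 with y > 0: 0.00122x* = 0.403, so x* = 330.
Substitute into dx/dt = 0: 0.677(1 - 330/1220) = 0.0288y*.
The bracket is 0.729, giving y* = 0.494/0.0288 = 17.1.

x* ≈ 330, y* ≈ 17.1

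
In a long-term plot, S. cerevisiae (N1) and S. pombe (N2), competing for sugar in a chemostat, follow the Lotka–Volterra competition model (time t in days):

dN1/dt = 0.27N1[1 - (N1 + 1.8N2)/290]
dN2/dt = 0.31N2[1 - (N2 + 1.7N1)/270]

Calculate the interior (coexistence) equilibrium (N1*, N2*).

Setting both brackets to zero gives the nullclines N1 + 1.8N2 = 290 and 1.7N1 + N2 = 270.
Substituting N2 = 270 - 1.7N1 into the first: N1(1 - 1.8·1.7) = 290 - 1.8·270.
So N1* = -196/-2.06 = 95.1, and then N2* = 270 - 1.7·95.1 = 108.

N1* ≈ 95.1, N2* ≈ 108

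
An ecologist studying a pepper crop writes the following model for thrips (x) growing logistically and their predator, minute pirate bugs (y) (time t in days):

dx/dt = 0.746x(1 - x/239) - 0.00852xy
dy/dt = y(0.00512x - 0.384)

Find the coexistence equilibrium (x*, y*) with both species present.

x* ≈ 75, y* ≈ 60.1

From dy/dt = 0 with y > 0: 0.00512x* = 0.384, so x* = 75.
Substitute into dx/dt = 0: 0.746(1 - 75/239) = 0.00852y*.
The bracket is 0.686, giving y* = 0.512/0.00852 = 60.1.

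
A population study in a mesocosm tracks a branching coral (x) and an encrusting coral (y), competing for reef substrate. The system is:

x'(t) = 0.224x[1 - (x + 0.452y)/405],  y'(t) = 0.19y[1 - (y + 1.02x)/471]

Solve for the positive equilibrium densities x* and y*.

x* ≈ 356, y* ≈ 107

Setting both brackets to zero gives the nullclines x + 0.452y = 405 and 1.02x + y = 471.
Substituting y = 471 - 1.02x into the first: x(1 - 0.452·1.02) = 405 - 0.452·471.
So x* = 192/0.539 = 356, and then y* = 471 - 1.02·356 = 107.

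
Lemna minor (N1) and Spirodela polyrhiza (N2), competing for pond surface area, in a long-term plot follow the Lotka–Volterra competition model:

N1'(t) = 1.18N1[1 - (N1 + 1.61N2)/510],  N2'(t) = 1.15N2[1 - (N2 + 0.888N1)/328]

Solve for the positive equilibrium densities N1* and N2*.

N1* ≈ 42.1, N2* ≈ 291

Setting both brackets to zero gives the nullclines N1 + 1.61N2 = 510 and 0.888N1 + N2 = 328.
Substituting N2 = 328 - 0.888N1 into the first: N1(1 - 1.61·0.888) = 510 - 1.61·328.
So N1* = -18.1/-0.43 = 42.1, and then N2* = 328 - 0.888·42.1 = 291.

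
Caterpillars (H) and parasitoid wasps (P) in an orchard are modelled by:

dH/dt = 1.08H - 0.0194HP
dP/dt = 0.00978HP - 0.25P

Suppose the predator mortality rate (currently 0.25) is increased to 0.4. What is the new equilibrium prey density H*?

H* ≈ 40.9

At the interior fixed point, setting dP/dt = 0 with P > 0 fixes H* = (predator death rate)/(HP coefficient) — independent of the other coefficients.
With the change, H* = 0.4/0.00978 = 40.9; it rises from 25.6.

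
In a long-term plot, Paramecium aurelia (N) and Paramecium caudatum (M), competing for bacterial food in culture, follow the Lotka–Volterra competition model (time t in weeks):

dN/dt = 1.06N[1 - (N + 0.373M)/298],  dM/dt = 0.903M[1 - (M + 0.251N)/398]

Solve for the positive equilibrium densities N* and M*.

N* ≈ 165, M* ≈ 357

Setting both brackets to zero gives the nullclines N + 0.373M = 298 and 0.251N + M = 398.
Substituting M = 398 - 0.251N into the first: N(1 - 0.373·0.251) = 298 - 0.373·398.
So N* = 150/0.906 = 165, and then M* = 398 - 0.251·165 = 357.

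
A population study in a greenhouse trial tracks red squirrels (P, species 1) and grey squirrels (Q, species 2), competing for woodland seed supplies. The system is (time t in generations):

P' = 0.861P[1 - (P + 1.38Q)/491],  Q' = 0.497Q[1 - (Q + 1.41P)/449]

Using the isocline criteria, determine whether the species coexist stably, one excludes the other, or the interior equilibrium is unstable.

unstable coexistence (outcome depends on initial conditions)

Compare the nullcline intercepts: K1/α12 = 491/1.38 = 356 < K2 = 449; K2/α21 = 449/1.41 = 318 < K1 = 491.
Since both are reversed, neither can invade when rare; the interior point is a saddle.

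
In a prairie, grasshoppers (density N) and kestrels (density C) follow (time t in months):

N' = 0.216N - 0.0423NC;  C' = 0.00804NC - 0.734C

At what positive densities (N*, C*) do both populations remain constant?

N* ≈ 91.3, C* ≈ 5.11

Set dC/dt = 0 with C > 0: 0.00804N - 0.734 = 0, so N* = 0.734/0.00804 = 91.3.
Set dN/dt = 0 with N > 0: 0.216 - 0.0423C = 0, so C* = 0.216/0.0423 = 5.11.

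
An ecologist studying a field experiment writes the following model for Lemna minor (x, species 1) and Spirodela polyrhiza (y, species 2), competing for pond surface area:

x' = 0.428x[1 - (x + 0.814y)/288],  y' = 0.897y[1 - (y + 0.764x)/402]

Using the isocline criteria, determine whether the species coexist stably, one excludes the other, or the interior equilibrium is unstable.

Compare the nullcline intercepts: K1/α12 = 288/0.814 = 354 < K2 = 402; K2/α21 = 402/0.764 = 526 > K1 = 288.
Since the inequalities point opposite ways, species 2 can invade but species 1 cannot.

species 2 excludes species 1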